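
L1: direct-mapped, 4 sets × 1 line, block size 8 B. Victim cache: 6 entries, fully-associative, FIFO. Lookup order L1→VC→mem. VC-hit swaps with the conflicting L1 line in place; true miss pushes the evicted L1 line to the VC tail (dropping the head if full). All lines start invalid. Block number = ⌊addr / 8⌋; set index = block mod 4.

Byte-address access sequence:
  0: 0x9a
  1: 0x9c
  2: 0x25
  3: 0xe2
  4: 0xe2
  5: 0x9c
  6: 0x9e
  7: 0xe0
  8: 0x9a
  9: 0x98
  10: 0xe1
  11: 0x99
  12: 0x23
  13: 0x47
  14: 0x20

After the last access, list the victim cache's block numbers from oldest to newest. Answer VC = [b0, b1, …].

#0 0x9a→b19/s3 MISS; vc=[]
#1 0x9c→b19/s3 L1-HIT; vc=[]
#2 0x25→b4/s0 MISS; vc=[]
#3 0xe2→b28/s0 MISS; vc=[4]
#4 0xe2→b28/s0 L1-HIT; vc=[4]
#5 0x9c→b19/s3 L1-HIT; vc=[4]
#6 0x9e→b19/s3 L1-HIT; vc=[4]
#7 0xe0→b28/s0 L1-HIT; vc=[4]
#8 0x9a→b19/s3 L1-HIT; vc=[4]
#9 0x98→b19/s3 L1-HIT; vc=[4]
#10 0xe1→b28/s0 L1-HIT; vc=[4]
#11 0x99→b19/s3 L1-HIT; vc=[4]
#12 0x23→b4/s0 VC-HIT; vc=[28]
#13 0x47→b8/s0 MISS; vc=[28,4]
#14 0x20→b4/s0 VC-HIT; vc=[28,8]

VC = [28, 8]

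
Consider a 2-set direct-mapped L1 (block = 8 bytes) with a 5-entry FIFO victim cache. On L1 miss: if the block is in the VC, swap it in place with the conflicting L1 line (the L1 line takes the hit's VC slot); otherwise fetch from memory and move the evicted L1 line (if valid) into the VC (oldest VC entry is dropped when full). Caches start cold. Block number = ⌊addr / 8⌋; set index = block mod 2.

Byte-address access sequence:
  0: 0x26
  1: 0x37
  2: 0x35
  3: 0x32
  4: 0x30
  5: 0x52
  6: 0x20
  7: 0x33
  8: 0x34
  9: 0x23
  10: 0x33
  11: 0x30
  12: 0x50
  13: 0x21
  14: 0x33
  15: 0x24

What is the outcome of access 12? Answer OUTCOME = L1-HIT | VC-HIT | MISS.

0: 0x26 (blk 4, set 0) → MISS  vc=[]
1: 0x37 (blk 6, set 0) → MISS  vc=[4]
2: 0x35 (blk 6, set 0) → L1-HIT  vc=[4]
3: 0x32 (blk 6, set 0) → L1-HIT  vc=[4]
4: 0x30 (blk 6, set 0) → L1-HIT  vc=[4]
5: 0x52 (blk 10, set 0) → MISS  vc=[4, 6]
6: 0x20 (blk 4, set 0) → VC-HIT  vc=[10, 6]
7: 0x33 (blk 6, set 0) → VC-HIT  vc=[10, 4]
8: 0x34 (blk 6, set 0) → L1-HIT  vc=[10, 4]
9: 0x23 (blk 4, set 0) → VC-HIT  vc=[10, 6]
10: 0x33 (blk 6, set 0) → VC-HIT  vc=[10, 4]
11: 0x30 (blk 6, set 0) → L1-HIT  vc=[10, 4]
12: 0x50 (blk 10, set 0) → VC-HIT  vc=[6, 4]
13: 0x21 (blk 4, set 0) → VC-HIT  vc=[6, 10]
14: 0x33 (blk 6, set 0) → VC-HIT  vc=[4, 10]
15: 0x24 (blk 4, set 0) → VC-HIT  vc=[6, 10]

OUTCOME = VC-HIT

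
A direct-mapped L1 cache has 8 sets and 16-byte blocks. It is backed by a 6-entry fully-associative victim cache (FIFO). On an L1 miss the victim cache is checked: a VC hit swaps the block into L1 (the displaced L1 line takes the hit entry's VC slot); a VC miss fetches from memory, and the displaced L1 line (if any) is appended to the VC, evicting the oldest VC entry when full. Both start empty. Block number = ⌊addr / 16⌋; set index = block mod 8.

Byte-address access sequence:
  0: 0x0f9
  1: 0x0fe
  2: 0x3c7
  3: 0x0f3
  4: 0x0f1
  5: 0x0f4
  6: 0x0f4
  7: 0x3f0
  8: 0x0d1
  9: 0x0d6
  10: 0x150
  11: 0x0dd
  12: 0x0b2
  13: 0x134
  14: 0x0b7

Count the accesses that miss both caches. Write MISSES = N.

  [0] addr=0xf9 blk=15 s=7: MISS | VC []
  [1] addr=0xfe blk=15 s=7: L1-HIT | VC []
  [2] addr=0x3c7 blk=60 s=4: MISS | VC []
  [3] addr=0xf3 blk=15 s=7: L1-HIT | VC []
  [4] addr=0xf1 blk=15 s=7: L1-HIT | VC []
  [5] addr=0xf4 blk=15 s=7: L1-HIT | VC []
  [6] addr=0xf4 blk=15 s=7: L1-HIT | VC []
  [7] addr=0x3f0 blk=63 s=7: MISS | VC [15]
  [8] addr=0xd1 blk=13 s=5: MISS | VC [15]
  [9] addr=0xd6 blk=13 s=5: L1-HIT | VC [15]
  [10] addr=0x150 blk=21 s=5: MISS | VC [15, 13]
  [11] addr=0xdd blk=13 s=5: VC-HIT | VC [15, 21]
  [12] addr=0xb2 blk=11 s=3: MISS | VC [15, 21]
  [13] addr=0x134 blk=19 s=3: MISS | VC [15, 21, 11]
  [14] addr=0xb7 blk=11 s=3: VC-HIT | VC [15, 21, 19]

MISSES = 7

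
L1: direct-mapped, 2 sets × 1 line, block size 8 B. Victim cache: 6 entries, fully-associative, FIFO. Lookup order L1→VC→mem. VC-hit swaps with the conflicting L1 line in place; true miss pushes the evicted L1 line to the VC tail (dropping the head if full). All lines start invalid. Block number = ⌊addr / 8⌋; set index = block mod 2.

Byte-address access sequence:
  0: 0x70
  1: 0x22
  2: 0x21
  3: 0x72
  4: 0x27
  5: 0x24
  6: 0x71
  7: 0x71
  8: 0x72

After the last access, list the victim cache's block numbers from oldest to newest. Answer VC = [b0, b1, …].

VC = [4]

  [0] addr=0x70 blk=14 s=0: MISS | VC []
  [1] addr=0x22 blk=4 s=0: MISS | VC [14]
  [2] addr=0x21 blk=4 s=0: L1-HIT | VC [14]
  [3] addr=0x72 blk=14 s=0: VC-HIT | VC [4]
  [4] addr=0x27 blk=4 s=0: VC-HIT | VC [14]
  [5] addr=0x24 blk=4 s=0: L1-HIT | VC [14]
  [6] addr=0x71 blk=14 s=0: VC-HIT | VC [4]
  [7] addr=0x71 blk=14 s=0: L1-HIT | VC [4]
  [8] addr=0x72 blk=14 s=0: L1-HIT | VC [4]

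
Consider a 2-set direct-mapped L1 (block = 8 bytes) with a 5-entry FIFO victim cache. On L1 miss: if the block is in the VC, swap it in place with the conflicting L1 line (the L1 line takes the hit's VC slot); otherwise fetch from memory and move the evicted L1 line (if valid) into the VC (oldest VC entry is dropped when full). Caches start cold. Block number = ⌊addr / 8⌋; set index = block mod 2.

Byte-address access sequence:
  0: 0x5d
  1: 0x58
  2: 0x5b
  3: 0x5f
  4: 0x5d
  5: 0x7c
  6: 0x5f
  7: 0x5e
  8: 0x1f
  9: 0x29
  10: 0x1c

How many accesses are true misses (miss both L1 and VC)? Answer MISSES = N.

#0 0x5d→b11/s1 MISS; vc=[]
#1 0x58→b11/s1 L1-HIT; vc=[]
#2 0x5b→b11/s1 L1-HIT; vc=[]
#3 0x5f→b11/s1 L1-HIT; vc=[]
#4 0x5d→b11/s1 L1-HIT; vc=[]
#5 0x7c→b15/s1 MISS; vc=[11]
#6 0x5f→b11/s1 VC-HIT; vc=[15]
#7 0x5e→b11/s1 L1-HIT; vc=[15]
#8 0x1f→b3/s1 MISS; vc=[15,11]
#9 0x29→b5/s1 MISS; vc=[15,11,3]
#10 0x1c→b3/s1 VC-HIT; vc=[15,11,5]

MISSES = 4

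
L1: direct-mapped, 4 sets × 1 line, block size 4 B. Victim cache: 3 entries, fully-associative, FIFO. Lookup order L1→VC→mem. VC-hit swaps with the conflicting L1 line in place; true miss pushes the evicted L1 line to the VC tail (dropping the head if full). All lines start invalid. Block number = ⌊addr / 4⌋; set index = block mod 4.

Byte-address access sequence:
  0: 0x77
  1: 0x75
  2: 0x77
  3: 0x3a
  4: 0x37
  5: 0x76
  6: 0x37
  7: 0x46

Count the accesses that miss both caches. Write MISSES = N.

#0 0x77→b29/s1 MISS; vc=[]
#1 0x75→b29/s1 L1-HIT; vc=[]
#2 0x77→b29/s1 L1-HIT; vc=[]
#3 0x3a→b14/s2 MISS; vc=[]
#4 0x37→b13/s1 MISS; vc=[29]
#5 0x76→b29/s1 VC-HIT; vc=[13]
#6 0x37→b13/s1 VC-HIT; vc=[29]
#7 0x46→b17/s1 MISS; vc=[29,13]

MISSES = 4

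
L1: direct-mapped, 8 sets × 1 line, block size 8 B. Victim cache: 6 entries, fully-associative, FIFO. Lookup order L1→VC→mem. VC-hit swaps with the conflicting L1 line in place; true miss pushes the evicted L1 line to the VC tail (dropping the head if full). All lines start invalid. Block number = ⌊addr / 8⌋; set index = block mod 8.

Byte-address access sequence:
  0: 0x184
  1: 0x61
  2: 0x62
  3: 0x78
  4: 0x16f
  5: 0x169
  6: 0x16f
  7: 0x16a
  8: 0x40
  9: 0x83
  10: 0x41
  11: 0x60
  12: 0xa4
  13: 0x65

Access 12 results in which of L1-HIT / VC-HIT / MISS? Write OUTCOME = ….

  [0] addr=0x184 blk=48 s=0: MISS | VC []
  [1] addr=0x61 blk=12 s=4: MISS | VC []
  [2] addr=0x62 blk=12 s=4: L1-HIT | VC []
  [3] addr=0x78 blk=15 s=7: MISS | VC []
  [4] addr=0x16f blk=45 s=5: MISS | VC []
  [5] addr=0x169 blk=45 s=5: L1-HIT | VC []
  [6] addr=0x16f blk=45 s=5: L1-HIT | VC []
  [7] addr=0x16a blk=45 s=5: L1-HIT | VC []
  [8] addr=0x40 blk=8 s=0: MISS | VC [48]
  [9] addr=0x83 blk=16 s=0: MISS | VC [48, 8]
  [10] addr=0x41 blk=8 s=0: VC-HIT | VC [48, 16]
  [11] addr=0x60 blk=12 s=4: L1-HIT | VC [48, 16]
  [12] addr=0xa4 blk=20 s=4: MISS | VC [48, 16, 12]
  [13] addr=0x65 blk=12 s=4: VC-HIT | VC [48, 16, 20]

OUTCOME = MISS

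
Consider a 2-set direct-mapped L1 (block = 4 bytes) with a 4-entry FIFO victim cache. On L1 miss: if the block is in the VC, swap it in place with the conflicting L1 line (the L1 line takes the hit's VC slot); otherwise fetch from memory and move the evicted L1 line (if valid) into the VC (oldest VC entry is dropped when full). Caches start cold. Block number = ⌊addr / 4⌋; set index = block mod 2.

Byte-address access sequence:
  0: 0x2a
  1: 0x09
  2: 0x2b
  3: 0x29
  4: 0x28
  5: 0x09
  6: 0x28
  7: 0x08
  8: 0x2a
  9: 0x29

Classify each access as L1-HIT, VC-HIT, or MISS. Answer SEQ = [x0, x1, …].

0: 0x2a (blk 10, set 0) → MISS  vc=[]
1: 0x9 (blk 2, set 0) → MISS  vc=[10]
2: 0x2b (blk 10, set 0) → VC-HIT  vc=[2]
3: 0x29 (blk 10, set 0) → L1-HIT  vc=[2]
4: 0x28 (blk 10, set 0) → L1-HIT  vc=[2]
5: 0x9 (blk 2, set 0) → VC-HIT  vc=[10]
6: 0x28 (blk 10, set 0) → VC-HIT  vc=[2]
7: 0x8 (blk 2, set 0) → VC-HIT  vc=[10]
8: 0x2a (blk 10, set 0) → VC-HIT  vc=[2]
9: 0x29 (blk 10, set 0) → L1-HIT  vc=[2]

SEQ = [MISS, MISS, VC-HIT, L1-HIT, L1-HIT, VC-HIT, VC-HIT, VC-HIT, VC-HIT, L1-HIT]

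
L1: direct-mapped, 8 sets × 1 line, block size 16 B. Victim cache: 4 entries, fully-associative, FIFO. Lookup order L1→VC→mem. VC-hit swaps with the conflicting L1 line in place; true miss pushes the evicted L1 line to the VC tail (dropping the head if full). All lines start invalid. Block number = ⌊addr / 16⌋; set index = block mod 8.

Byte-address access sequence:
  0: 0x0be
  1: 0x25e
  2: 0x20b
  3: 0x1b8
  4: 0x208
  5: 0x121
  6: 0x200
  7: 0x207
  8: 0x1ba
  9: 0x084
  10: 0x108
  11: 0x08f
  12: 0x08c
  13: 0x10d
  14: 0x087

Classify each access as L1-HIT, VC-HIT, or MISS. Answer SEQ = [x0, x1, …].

SEQ = [MISS, MISS, MISS, MISS, L1-HIT, MISS, L1-HIT, L1-HIT, L1-HIT, MISS, MISS, VC-HIT, L1-HIT, VC-HIT, VC-HIT]

0: 0xbe (blk 11, set 3) → MISS  vc=[]
1: 0x25e (blk 37, set 5) → MISS  vc=[]
2: 0x20b (blk 32, set 0) → MISS  vc=[]
3: 0x1b8 (blk 27, set 3) → MISS  vc=[11]
4: 0x208 (blk 32, set 0) → L1-HIT  vc=[11]
5: 0x121 (blk 18, set 2) → MISS  vc=[11]
6: 0x200 (blk 32, set 0) → L1-HIT  vc=[11]
7: 0x207 (blk 32, set 0) → L1-HIT  vc=[11]
8: 0x1ba (blk 27, set 3) → L1-HIT  vc=[11]
9: 0x84 (blk 8, set 0) → MISS  vc=[11, 32]
10: 0x108 (blk 16, set 0) → MISS  vc=[11, 32, 8]
11: 0x8f (blk 8, set 0) → VC-HIT  vc=[11, 32, 16]
12: 0x8c (blk 8, set 0) → L1-HIT  vc=[11, 32, 16]
13: 0x10d (blk 16, set 0) → VC-HIT  vc=[11, 32, 8]
14: 0x87 (blk 8, set 0) → VC-HIT  vc=[11, 32, 16]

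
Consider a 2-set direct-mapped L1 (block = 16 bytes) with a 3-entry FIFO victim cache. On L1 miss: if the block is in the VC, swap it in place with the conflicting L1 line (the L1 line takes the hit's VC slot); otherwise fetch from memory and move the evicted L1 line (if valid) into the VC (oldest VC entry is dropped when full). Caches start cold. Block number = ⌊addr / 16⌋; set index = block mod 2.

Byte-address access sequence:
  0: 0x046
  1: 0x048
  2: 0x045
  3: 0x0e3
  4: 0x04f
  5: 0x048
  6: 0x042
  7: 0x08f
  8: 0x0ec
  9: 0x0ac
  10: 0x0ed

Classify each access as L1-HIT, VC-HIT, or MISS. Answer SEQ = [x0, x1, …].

SEQ = [MISS, L1-HIT, L1-HIT, MISS, VC-HIT, L1-HIT, L1-HIT, MISS, VC-HIT, MISS, VC-HIT]

#0 0x46→b4/s0 MISS; vc=[]
#1 0x48→b4/s0 L1-HIT; vc=[]
#2 0x45→b4/s0 L1-HIT; vc=[]
#3 0xe3→b14/s0 MISS; vc=[4]
#4 0x4f→b4/s0 VC-HIT; vc=[14]
#5 0x48→b4/s0 L1-HIT; vc=[14]
#6 0x42→b4/s0 L1-HIT; vc=[14]
#7 0x8f→b8/s0 MISS; vc=[14,4]
#8 0xec→b14/s0 VC-HIT; vc=[8,4]
#9 0xac→b10/s0 MISS; vc=[8,4,14]
#10 0xed→b14/s0 VC-HIT; vc=[8,4,10]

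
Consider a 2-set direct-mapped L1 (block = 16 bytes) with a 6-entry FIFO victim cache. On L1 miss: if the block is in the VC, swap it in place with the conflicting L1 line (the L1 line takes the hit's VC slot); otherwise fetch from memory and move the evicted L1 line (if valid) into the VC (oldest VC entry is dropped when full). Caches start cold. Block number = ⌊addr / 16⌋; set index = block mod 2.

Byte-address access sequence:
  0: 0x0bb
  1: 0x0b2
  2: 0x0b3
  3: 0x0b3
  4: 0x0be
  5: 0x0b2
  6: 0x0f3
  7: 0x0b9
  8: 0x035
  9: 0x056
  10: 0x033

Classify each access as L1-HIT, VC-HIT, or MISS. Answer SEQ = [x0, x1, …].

  [0] addr=0xbb blk=11 s=1: MISS | VC []
  [1] addr=0xb2 blk=11 s=1: L1-HIT | VC []
  [2] addr=0xb3 blk=11 s=1: L1-HIT | VC []
  [3] addr=0xb3 blk=11 s=1: L1-HIT | VC []
  [4] addr=0xbe blk=11 s=1: L1-HIT | VC []
  [5] addr=0xb2 blk=11 s=1: L1-HIT | VC []
  [6] addr=0xf3 blk=15 s=1: MISS | VC [11]
  [7] addr=0xb9 blk=11 s=1: VC-HIT | VC [15]
  [8] addr=0x35 blk=3 s=1: MISS | VC [15, 11]
  [9] addr=0x56 blk=5 s=1: MISS | VC [15, 11, 3]
  [10] addr=0x33 blk=3 s=1: VC-HIT | VC [15, 11, 5]

SEQ = [MISS, L1-HIT, L1-HIT, L1-HIT, L1-HIT, L1-HIT, MISS, VC-HIT, MISS, MISS, VC-HIT]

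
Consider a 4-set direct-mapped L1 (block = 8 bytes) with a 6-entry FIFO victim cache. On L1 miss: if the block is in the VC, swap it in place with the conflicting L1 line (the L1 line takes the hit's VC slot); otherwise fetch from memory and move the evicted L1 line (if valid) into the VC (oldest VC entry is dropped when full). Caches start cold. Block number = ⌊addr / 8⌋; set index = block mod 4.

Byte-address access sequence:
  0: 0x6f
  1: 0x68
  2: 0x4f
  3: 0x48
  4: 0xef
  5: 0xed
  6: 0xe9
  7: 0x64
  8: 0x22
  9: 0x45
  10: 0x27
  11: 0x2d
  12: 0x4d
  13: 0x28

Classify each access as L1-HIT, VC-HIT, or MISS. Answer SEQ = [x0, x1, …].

SEQ = [MISS, L1-HIT, MISS, L1-HIT, MISS, L1-HIT, L1-HIT, MISS, MISS, MISS, VC-HIT, MISS, VC-HIT, VC-HIT]

0: 0x6f (blk 13, set 1) → MISS  vc=[]
1: 0x68 (blk 13, set 1) → L1-HIT  vc=[]
2: 0x4f (blk 9, set 1) → MISS  vc=[13]
3: 0x48 (blk 9, set 1) → L1-HIT  vc=[13]
4: 0xef (blk 29, set 1) → MISS  vc=[13, 9]
5: 0xed (blk 29, set 1) → L1-HIT  vc=[13, 9]
6: 0xe9 (blk 29, set 1) → L1-HIT  vc=[13, 9]
7: 0x64 (blk 12, set 0) → MISS  vc=[13, 9]
8: 0x22 (blk 4, set 0) → MISS  vc=[13, 9, 12]
9: 0x45 (blk 8, set 0) → MISS  vc=[13, 9, 12, 4]
10: 0x27 (blk 4, set 0) → VC-HIT  vc=[13, 9, 12, 8]
11: 0x2d (blk 5, set 1) → MISS  vc=[13, 9, 12, 8, 29]
12: 0x4d (blk 9, set 1) → VC-HIT  vc=[13, 5, 12, 8, 29]
13: 0x28 (blk 5, set 1) → VC-HIT  vc=[13, 9, 12, 8, 29]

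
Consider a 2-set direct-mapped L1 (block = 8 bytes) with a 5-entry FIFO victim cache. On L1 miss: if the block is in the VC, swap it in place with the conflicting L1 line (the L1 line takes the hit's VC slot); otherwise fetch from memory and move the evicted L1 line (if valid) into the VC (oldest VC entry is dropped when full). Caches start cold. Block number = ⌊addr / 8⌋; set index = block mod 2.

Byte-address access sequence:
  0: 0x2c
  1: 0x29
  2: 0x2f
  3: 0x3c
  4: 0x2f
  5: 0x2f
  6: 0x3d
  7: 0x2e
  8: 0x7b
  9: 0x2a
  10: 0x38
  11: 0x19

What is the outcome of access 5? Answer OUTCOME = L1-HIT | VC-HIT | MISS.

OUTCOME = L1-HIT

0: 0x2c (blk 5, set 1) → MISS  vc=[]
1: 0x29 (blk 5, set 1) → L1-HIT  vc=[]
2: 0x2f (blk 5, set 1) → L1-HIT  vc=[]
3: 0x3c (blk 7, set 1) → MISS  vc=[5]
4: 0x2f (blk 5, set 1) → VC-HIT  vc=[7]
5: 0x2f (blk 5, set 1) → L1-HIT  vc=[7]
6: 0x3d (blk 7, set 1) → VC-HIT  vc=[5]
7: 0x2e (blk 5, set 1) → VC-HIT  vc=[7]
8: 0x7b (blk 15, set 1) → MISS  vc=[7, 5]
9: 0x2a (blk 5, set 1) → VC-HIT  vc=[7, 15]
10: 0x38 (blk 7, set 1) → VC-HIT  vc=[5, 15]
11: 0x19 (blk 3, set 1) → MISS  vc=[5, 15, 7]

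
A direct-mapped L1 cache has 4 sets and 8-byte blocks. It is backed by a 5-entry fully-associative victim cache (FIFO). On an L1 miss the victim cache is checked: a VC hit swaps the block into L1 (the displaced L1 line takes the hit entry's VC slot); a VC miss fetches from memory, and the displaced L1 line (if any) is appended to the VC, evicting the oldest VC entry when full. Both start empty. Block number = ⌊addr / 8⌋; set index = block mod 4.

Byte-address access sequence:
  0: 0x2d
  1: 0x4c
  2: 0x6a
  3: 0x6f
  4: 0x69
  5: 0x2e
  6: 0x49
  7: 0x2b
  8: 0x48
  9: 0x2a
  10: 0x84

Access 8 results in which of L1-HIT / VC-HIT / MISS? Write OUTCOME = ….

OUTCOME = VC-HIT

0: 0x2d (blk 5, set 1) → MISS  vc=[]
1: 0x4c (blk 9, set 1) → MISS  vc=[5]
2: 0x6a (blk 13, set 1) → MISS  vc=[5, 9]
3: 0x6f (blk 13, set 1) → L1-HIT  vc=[5, 9]
4: 0x69 (blk 13, set 1) → L1-HIT  vc=[5, 9]
5: 0x2e (blk 5, set 1) → VC-HIT  vc=[13, 9]
6: 0x49 (blk 9, set 1) → VC-HIT  vc=[13, 5]
7: 0x2b (blk 5, set 1) → VC-HIT  vc=[13, 9]
8: 0x48 (blk 9, set 1) → VC-HIT  vc=[13, 5]
9: 0x2a (blk 5, set 1) → VC-HIT  vc=[13, 9]
10: 0x84 (blk 16, set 0) → MISS  vc=[13, 9]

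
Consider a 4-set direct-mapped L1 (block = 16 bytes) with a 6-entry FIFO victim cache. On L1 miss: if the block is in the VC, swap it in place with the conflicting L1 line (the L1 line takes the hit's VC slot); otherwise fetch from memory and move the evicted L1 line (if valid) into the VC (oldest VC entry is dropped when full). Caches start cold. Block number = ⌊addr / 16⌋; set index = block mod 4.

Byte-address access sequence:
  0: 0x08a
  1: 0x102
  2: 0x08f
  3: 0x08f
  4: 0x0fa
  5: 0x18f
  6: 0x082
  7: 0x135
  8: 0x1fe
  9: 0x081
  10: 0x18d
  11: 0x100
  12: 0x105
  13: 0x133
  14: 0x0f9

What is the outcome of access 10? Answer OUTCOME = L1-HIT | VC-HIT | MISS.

#0 0x8a→b8/s0 MISS; vc=[]
#1 0x102→b16/s0 MISS; vc=[8]
#2 0x8f→b8/s0 VC-HIT; vc=[16]
#3 0x8f→b8/s0 L1-HIT; vc=[16]
#4 0xfa→b15/s3 MISS; vc=[16]
#5 0x18f→b24/s0 MISS; vc=[16,8]
#6 0x82→b8/s0 VC-HIT; vc=[16,24]
#7 0x135→b19/s3 MISS; vc=[16,24,15]
#8 0x1fe→b31/s3 MISS; vc=[16,24,15,19]
#9 0x81→b8/s0 L1-HIT; vc=[16,24,15,19]
#10 0x18d→b24/s0 VC-HIT; vc=[16,8,15,19]
#11 0x100→b16/s0 VC-HIT; vc=[24,8,15,19]
#12 0x105→b16/s0 L1-HIT; vc=[24,8,15,19]
#13 0x133→b19/s3 VC-HIT; vc=[24,8,15,31]
#14 0xf9→b15/s3 VC-HIT; vc=[24,8,19,31]

OUTCOME = VC-HIT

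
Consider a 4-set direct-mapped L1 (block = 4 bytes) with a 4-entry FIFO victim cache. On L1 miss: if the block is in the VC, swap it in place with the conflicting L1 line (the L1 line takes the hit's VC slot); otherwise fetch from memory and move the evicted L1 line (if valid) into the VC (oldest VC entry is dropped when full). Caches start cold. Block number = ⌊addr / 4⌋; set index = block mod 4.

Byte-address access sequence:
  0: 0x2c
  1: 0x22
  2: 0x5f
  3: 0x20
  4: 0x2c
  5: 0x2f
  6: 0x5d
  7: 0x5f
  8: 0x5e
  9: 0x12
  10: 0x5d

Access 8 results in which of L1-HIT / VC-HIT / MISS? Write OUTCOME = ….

OUTCOME = L1-HIT

  [0] addr=0x2c blk=11 s=3: MISS | VC []
  [1] addr=0x22 blk=8 s=0: MISS | VC []
  [2] addr=0x5f blk=23 s=3: MISS | VC [11]
  [3] addr=0x20 blk=8 s=0: L1-HIT | VC [11]
  [4] addr=0x2c blk=11 s=3: VC-HIT | VC [23]
  [5] addr=0x2f blk=11 s=3: L1-HIT | VC [23]
  [6] addr=0x5d blk=23 s=3: VC-HIT | VC [11]
  [7] addr=0x5f blk=23 s=3: L1-HIT | VC [11]
  [8] addr=0x5e blk=23 s=3: L1-HIT | VC [11]
  [9] addr=0x12 blk=4 s=0: MISS | VC [11, 8]
  [10] addr=0x5d blk=23 s=3: L1-HIT | VC [11, 8]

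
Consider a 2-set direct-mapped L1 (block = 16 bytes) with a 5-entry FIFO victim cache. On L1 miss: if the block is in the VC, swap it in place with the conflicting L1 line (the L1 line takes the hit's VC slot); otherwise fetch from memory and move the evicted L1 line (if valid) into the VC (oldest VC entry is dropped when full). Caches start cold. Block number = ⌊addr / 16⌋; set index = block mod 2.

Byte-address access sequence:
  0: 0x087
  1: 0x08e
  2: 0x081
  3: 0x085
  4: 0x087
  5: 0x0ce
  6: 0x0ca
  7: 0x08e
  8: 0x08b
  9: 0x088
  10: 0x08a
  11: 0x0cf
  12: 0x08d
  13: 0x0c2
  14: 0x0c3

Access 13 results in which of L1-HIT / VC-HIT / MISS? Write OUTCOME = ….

OUTCOME = VC-HIT

#0 0x87→b8/s0 MISS; vc=[]
#1 0x8e→b8/s0 L1-HIT; vc=[]
#2 0x81→b8/s0 L1-HIT; vc=[]
#3 0x85→b8/s0 L1-HIT; vc=[]
#4 0x87→b8/s0 L1-HIT; vc=[]
#5 0xce→b12/s0 MISS; vc=[8]
#6 0xca→b12/s0 L1-HIT; vc=[8]
#7 0x8e→b8/s0 VC-HIT; vc=[12]
#8 0x8b→b8/s0 L1-HIT; vc=[12]
#9 0x88→b8/s0 L1-HIT; vc=[12]
#10 0x8a→b8/s0 L1-HIT; vc=[12]
#11 0xcf→b12/s0 VC-HIT; vc=[8]
#12 0x8d→b8/s0 VC-HIT; vc=[12]
#13 0xc2→b12/s0 VC-HIT; vc=[8]
#14 0xc3→b12/s0 L1-HIT; vc=[8]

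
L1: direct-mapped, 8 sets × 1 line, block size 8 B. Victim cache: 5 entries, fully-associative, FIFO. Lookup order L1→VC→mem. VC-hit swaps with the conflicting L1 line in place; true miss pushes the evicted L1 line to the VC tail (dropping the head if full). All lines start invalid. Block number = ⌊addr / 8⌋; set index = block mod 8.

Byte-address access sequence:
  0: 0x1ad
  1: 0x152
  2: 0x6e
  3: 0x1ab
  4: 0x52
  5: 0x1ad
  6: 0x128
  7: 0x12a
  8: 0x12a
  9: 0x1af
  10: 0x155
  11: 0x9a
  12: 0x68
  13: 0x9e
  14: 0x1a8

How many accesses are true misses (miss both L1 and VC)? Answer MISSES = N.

MISSES = 6

#0 0x1ad→b53/s5 MISS; vc=[]
#1 0x152→b42/s2 MISS; vc=[]
#2 0x6e→b13/s5 MISS; vc=[53]
#3 0x1ab→b53/s5 VC-HIT; vc=[13]
#4 0x52→b10/s2 MISS; vc=[13,42]
#5 0x1ad→b53/s5 L1-HIT; vc=[13,42]
#6 0x128→b37/s5 MISS; vc=[13,42,53]
#7 0x12a→b37/s5 L1-HIT; vc=[13,42,53]
#8 0x12a→b37/s5 L1-HIT; vc=[13,42,53]
#9 0x1af→b53/s5 VC-HIT; vc=[13,42,37]
#10 0x155→b42/s2 VC-HIT; vc=[13,10,37]
#11 0x9a→b19/s3 MISS; vc=[13,10,37]
#12 0x68→b13/s5 VC-HIT; vc=[53,10,37]
#13 0x9e→b19/s3 L1-HIT; vc=[53,10,37]
#14 0x1a8→b53/s5 VC-HIT; vc=[13,10,37]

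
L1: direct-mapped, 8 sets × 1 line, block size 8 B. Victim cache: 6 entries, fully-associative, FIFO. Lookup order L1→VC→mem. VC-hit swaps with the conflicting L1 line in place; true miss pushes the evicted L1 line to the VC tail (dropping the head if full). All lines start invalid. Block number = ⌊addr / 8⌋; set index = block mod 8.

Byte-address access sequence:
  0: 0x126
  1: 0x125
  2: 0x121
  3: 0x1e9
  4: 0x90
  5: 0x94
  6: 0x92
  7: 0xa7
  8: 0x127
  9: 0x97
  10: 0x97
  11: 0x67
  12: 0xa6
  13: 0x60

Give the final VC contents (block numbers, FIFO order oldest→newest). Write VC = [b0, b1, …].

#0 0x126→b36/s4 MISS; vc=[]
#1 0x125→b36/s4 L1-HIT; vc=[]
#2 0x121→b36/s4 L1-HIT; vc=[]
#3 0x1e9→b61/s5 MISS; vc=[]
#4 0x90→b18/s2 MISS; vc=[]
#5 0x94→b18/s2 L1-HIT; vc=[]
#6 0x92→b18/s2 L1-HIT; vc=[]
#7 0xa7→b20/s4 MISS; vc=[36]
#8 0x127→b36/s4 VC-HIT; vc=[20]
#9 0x97→b18/s2 L1-HIT; vc=[20]
#10 0x97→b18/s2 L1-HIT; vc=[20]
#11 0x67→b12/s4 MISS; vc=[20,36]
#12 0xa6→b20/s4 VC-HIT; vc=[12,36]
#13 0x60→b12/s4 VC-HIT; vc=[20,36]

VC = [20, 36]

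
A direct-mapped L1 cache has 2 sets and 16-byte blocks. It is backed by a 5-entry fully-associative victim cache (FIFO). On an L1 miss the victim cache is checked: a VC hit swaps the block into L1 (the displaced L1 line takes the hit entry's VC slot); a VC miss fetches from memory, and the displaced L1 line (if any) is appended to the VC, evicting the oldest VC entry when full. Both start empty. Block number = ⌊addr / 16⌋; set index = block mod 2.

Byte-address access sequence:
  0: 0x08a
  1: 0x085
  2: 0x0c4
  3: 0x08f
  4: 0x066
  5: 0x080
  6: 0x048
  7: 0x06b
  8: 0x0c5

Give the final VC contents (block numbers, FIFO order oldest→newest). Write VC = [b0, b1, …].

  [0] addr=0x8a blk=8 s=0: MISS | VC []
  [1] addr=0x85 blk=8 s=0: L1-HIT | VC []
  [2] addr=0xc4 blk=12 s=0: MISS | VC [8]
  [3] addr=0x8f blk=8 s=0: VC-HIT | VC [12]
  [4] addr=0x66 blk=6 s=0: MISS | VC [12, 8]
  [5] addr=0x80 blk=8 s=0: VC-HIT | VC [12, 6]
  [6] addr=0x48 blk=4 s=0: MISS | VC [12, 6, 8]
  [7] addr=0x6b blk=6 s=0: VC-HIT | VC [12, 4, 8]
  [8] addr=0xc5 blk=12 s=0: VC-HIT | VC [6, 4, 8]

VC = [6, 4, 8]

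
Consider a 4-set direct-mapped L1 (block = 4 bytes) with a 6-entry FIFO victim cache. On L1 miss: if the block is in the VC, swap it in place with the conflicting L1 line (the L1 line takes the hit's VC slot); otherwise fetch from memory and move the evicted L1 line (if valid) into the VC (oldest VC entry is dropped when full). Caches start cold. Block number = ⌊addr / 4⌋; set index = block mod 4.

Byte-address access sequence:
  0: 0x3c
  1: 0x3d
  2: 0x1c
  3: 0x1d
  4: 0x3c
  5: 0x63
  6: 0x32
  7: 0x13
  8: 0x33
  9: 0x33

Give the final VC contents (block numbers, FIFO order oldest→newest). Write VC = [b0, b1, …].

VC = [7, 24, 4]

0: 0x3c (blk 15, set 3) → MISS  vc=[]
1: 0x3d (blk 15, set 3) → L1-HIT  vc=[]
2: 0x1c (blk 7, set 3) → MISS  vc=[15]
3: 0x1d (blk 7, set 3) → L1-HIT  vc=[15]
4: 0x3c (blk 15, set 3) → VC-HIT  vc=[7]
5: 0x63 (blk 24, set 0) → MISS  vc=[7]
6: 0x32 (blk 12, set 0) → MISS  vc=[7, 24]
7: 0x13 (blk 4, set 0) → MISS  vc=[7, 24, 12]
8: 0x33 (blk 12, set 0) → VC-HIT  vc=[7, 24, 4]
9: 0x33 (blk 12, set 0) → L1-HIT  vc=[7, 24, 4]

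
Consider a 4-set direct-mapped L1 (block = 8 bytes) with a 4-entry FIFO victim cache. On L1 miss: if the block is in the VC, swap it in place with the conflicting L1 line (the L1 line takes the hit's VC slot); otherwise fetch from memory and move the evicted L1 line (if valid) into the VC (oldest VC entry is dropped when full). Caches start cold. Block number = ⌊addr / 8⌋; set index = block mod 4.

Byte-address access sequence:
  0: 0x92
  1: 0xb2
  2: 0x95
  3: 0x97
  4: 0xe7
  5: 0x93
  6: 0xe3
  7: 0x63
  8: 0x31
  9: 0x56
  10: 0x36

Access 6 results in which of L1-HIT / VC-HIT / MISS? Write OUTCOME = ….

OUTCOME = L1-HIT

0: 0x92 (blk 18, set 2) → MISS  vc=[]
1: 0xb2 (blk 22, set 2) → MISS  vc=[18]
2: 0x95 (blk 18, set 2) → VC-HIT  vc=[22]
3: 0x97 (blk 18, set 2) → L1-HIT  vc=[22]
4: 0xe7 (blk 28, set 0) → MISS  vc=[22]
5: 0x93 (blk 18, set 2) → L1-HIT  vc=[22]
6: 0xe3 (blk 28, set 0) → L1-HIT  vc=[22]
7: 0x63 (blk 12, set 0) → MISS  vc=[22, 28]
8: 0x31 (blk 6, set 2) → MISS  vc=[22, 28, 18]
9: 0x56 (blk 10, set 2) → MISS  vc=[22, 28, 18, 6]
10: 0x36 (blk 6, set 2) → VC-HIT  vc=[22, 28, 18, 10]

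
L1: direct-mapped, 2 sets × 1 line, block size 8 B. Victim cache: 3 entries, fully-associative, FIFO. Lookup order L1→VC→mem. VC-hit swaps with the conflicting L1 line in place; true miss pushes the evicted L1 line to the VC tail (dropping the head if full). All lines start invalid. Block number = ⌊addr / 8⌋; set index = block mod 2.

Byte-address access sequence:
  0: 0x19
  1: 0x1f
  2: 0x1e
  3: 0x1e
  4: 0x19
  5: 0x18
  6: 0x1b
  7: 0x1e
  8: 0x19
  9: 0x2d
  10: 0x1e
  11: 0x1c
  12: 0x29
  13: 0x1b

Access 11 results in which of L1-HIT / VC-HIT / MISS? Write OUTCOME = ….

  [0] addr=0x19 blk=3 s=1: MISS | VC []
  [1] addr=0x1f blk=3 s=1: L1-HIT | VC []
  [2] addr=0x1e blk=3 s=1: L1-HIT | VC []
  [3] addr=0x1e blk=3 s=1: L1-HIT | VC []
  [4] addr=0x19 blk=3 s=1: L1-HIT | VC []
  [5] addr=0x18 blk=3 s=1: L1-HIT | VC []
  [6] addr=0x1b blk=3 s=1: L1-HIT | VC []
  [7] addr=0x1e blk=3 s=1: L1-HIT | VC []
  [8] addr=0x19 blk=3 s=1: L1-HIT | VC []
  [9] addr=0x2d blk=5 s=1: MISS | VC [3]
  [10] addr=0x1e blk=3 s=1: VC-HIT | VC [5]
  [11] addr=0x1c blk=3 s=1: L1-HIT | VC [5]
  [12] addr=0x29 blk=5 s=1: VC-HIT | VC [3]
  [13] addr=0x1b blk=3 s=1: VC-HIT | VC [5]

OUTCOME = L1-HIT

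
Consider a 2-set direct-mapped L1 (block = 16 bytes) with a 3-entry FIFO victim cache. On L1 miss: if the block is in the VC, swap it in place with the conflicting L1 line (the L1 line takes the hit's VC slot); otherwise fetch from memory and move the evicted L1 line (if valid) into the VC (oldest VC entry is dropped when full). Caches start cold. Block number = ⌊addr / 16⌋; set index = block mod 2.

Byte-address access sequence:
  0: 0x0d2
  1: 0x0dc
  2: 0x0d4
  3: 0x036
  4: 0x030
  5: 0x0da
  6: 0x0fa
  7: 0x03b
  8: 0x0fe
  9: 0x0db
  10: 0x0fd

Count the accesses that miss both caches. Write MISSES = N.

MISSES = 3

0: 0xd2 (blk 13, set 1) → MISS  vc=[]
1: 0xdc (blk 13, set 1) → L1-HIT  vc=[]
2: 0xd4 (blk 13, set 1) → L1-HIT  vc=[]
3: 0x36 (blk 3, set 1) → MISS  vc=[13]
4: 0x30 (blk 3, set 1) → L1-HIT  vc=[13]
5: 0xda (blk 13, set 1) → VC-HIT  vc=[3]
6: 0xfa (blk 15, set 1) → MISS  vc=[3, 13]
7: 0x3b (blk 3, set 1) → VC-HIT  vc=[15, 13]
8: 0xfe (blk 15, set 1) → VC-HIT  vc=[3, 13]
9: 0xdb (blk 13, set 1) → VC-HIT  vc=[3, 15]
10: 0xfd (blk 15, set 1) → VC-HIT  vc=[3, 13]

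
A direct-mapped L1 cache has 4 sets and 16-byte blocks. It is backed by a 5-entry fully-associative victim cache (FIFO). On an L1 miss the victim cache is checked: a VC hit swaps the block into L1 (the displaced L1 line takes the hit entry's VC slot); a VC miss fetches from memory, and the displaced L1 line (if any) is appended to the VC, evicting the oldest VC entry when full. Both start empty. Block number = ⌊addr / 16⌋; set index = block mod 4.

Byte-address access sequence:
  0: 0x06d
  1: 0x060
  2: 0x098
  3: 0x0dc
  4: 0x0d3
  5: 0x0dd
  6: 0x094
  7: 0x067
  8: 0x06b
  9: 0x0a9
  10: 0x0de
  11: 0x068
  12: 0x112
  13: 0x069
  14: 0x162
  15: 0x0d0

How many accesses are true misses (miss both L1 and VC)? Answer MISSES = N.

MISSES = 6

  [0] addr=0x6d blk=6 s=2: MISS | VC []
  [1] addr=0x60 blk=6 s=2: L1-HIT | VC []
  [2] addr=0x98 blk=9 s=1: MISS | VC []
  [3] addr=0xdc blk=13 s=1: MISS | VC [9]
  [4] addr=0xd3 blk=13 s=1: L1-HIT | VC [9]
  [5] addr=0xdd blk=13 s=1: L1-HIT | VC [9]
  [6] addr=0x94 blk=9 s=1: VC-HIT | VC [13]
  [7] addr=0x67 blk=6 s=2: L1-HIT | VC [13]
  [8] addr=0x6b blk=6 s=2: L1-HIT | VC [13]
  [9] addr=0xa9 blk=10 s=2: MISS | VC [13, 6]
  [10] addr=0xde blk=13 s=1: VC-HIT | VC [9, 6]
  [11] addr=0x68 blk=6 s=2: VC-HIT | VC [9, 10]
  [12] addr=0x112 blk=17 s=1: MISS | VC [9, 10, 13]
  [13] addr=0x69 blk=6 s=2: L1-HIT | VC [9, 10, 13]
  [14] addr=0x162 blk=22 s=2: MISS | VC [9, 10, 13, 6]
  [15] addr=0xd0 blk=13 s=1: VC-HIT | VC [9, 10, 17, 6]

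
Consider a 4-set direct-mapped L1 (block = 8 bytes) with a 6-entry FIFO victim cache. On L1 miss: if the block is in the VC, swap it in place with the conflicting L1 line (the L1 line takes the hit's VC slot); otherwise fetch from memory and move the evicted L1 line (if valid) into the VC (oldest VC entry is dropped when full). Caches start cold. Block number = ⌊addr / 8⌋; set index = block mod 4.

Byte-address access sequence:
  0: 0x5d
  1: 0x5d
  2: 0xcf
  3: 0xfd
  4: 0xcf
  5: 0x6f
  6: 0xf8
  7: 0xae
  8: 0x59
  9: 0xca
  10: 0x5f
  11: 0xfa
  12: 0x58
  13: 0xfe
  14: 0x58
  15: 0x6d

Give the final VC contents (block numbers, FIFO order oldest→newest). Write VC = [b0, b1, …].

  [0] addr=0x5d blk=11 s=3: MISS | VC []
  [1] addr=0x5d blk=11 s=3: L1-HIT | VC []
  [2] addr=0xcf blk=25 s=1: MISS | VC []
  [3] addr=0xfd blk=31 s=3: MISS | VC [11]
  [4] addr=0xcf blk=25 s=1: L1-HIT | VC [11]
  [5] addr=0x6f blk=13 s=1: MISS | VC [11, 25]
  [6] addr=0xf8 blk=31 s=3: L1-HIT | VC [11, 25]
  [7] addr=0xae blk=21 s=1: MISS | VC [11, 25, 13]
  [8] addr=0x59 blk=11 s=3: VC-HIT | VC [31, 25, 13]
  [9] addr=0xca blk=25 s=1: VC-HIT | VC [31, 21, 13]
  [10] addr=0x5f blk=11 s=3: L1-HIT | VC [31, 21, 13]
  [11] addr=0xfa blk=31 s=3: VC-HIT | VC [11, 21, 13]
  [12] addr=0x58 blk=11 s=3: VC-HIT | VC [31, 21, 13]
  [13] addr=0xfe blk=31 s=3: VC-HIT | VC [11, 21, 13]
  [14] addr=0x58 blk=11 s=3: VC-HIT | VC [31, 21, 13]
  [15] addr=0x6d blk=13 s=1: VC-HIT | VC [31, 21, 25]

VC = [31, 21, 25]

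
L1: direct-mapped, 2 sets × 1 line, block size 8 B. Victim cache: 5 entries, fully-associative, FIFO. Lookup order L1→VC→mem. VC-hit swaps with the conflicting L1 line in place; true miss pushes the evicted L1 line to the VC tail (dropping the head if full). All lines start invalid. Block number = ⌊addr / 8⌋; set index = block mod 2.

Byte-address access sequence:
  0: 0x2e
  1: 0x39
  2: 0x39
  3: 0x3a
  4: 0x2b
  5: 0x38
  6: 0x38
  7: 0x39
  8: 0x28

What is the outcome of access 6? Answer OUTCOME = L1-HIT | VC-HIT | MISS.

OUTCOME = L1-HIT

#0 0x2e→b5/s1 MISS; vc=[]
#1 0x39→b7/s1 MISS; vc=[5]
#2 0x39→b7/s1 L1-HIT; vc=[5]
#3 0x3a→b7/s1 L1-HIT; vc=[5]
#4 0x2b→b5/s1 VC-HIT; vc=[7]
#5 0x38→b7/s1 VC-HIT; vc=[5]
#6 0x38→b7/s1 L1-HIT; vc=[5]
#7 0x39→b7/s1 L1-HIT; vc=[5]
#8 0x28→b5/s1 VC-HIT; vc=[7]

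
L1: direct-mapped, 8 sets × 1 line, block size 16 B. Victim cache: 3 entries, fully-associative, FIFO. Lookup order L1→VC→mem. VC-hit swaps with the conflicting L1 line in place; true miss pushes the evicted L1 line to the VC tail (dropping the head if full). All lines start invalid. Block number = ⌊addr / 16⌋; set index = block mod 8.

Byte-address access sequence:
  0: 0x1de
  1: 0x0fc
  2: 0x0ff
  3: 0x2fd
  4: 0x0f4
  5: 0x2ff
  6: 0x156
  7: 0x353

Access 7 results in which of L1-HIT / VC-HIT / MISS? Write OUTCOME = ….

OUTCOME = MISS

#0 0x1de→b29/s5 MISS; vc=[]
#1 0xfc→b15/s7 MISS; vc=[]
#2 0xff→b15/s7 L1-HIT; vc=[]
#3 0x2fd→b47/s7 MISS; vc=[15]
#4 0xf4→b15/s7 VC-HIT; vc=[47]
#5 0x2ff→b47/s7 VC-HIT; vc=[15]
#6 0x156→b21/s5 MISS; vc=[15,29]
#7 0x353→b53/s5 MISS; vc=[15,29,21]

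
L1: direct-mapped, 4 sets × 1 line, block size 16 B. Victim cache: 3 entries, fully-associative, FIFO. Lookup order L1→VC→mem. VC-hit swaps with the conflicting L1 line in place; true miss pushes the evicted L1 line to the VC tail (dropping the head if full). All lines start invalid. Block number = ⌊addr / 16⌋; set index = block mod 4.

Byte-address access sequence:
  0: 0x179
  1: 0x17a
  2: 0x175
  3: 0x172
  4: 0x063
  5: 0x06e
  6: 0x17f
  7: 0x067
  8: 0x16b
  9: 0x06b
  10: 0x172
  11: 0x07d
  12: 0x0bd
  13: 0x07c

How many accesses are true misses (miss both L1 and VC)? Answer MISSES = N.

MISSES = 5

#0 0x179→b23/s3 MISS; vc=[]
#1 0x17a→b23/s3 L1-HIT; vc=[]
#2 0x175→b23/s3 L1-HIT; vc=[]
#3 0x172→b23/s3 L1-HIT; vc=[]
#4 0x63→b6/s2 MISS; vc=[]
#5 0x6e→b6/s2 L1-HIT; vc=[]
#6 0x17f→b23/s3 L1-HIT; vc=[]
#7 0x67→b6/s2 L1-HIT; vc=[]
#8 0x16b→b22/s2 MISS; vc=[6]
#9 0x6b→b6/s2 VC-HIT; vc=[22]
#10 0x172→b23/s3 L1-HIT; vc=[22]
#11 0x7d→b7/s3 MISS; vc=[22,23]
#12 0xbd→b11/s3 MISS; vc=[22,23,7]
#13 0x7c→b7/s3 VC-HIT; vc=[22,23,11]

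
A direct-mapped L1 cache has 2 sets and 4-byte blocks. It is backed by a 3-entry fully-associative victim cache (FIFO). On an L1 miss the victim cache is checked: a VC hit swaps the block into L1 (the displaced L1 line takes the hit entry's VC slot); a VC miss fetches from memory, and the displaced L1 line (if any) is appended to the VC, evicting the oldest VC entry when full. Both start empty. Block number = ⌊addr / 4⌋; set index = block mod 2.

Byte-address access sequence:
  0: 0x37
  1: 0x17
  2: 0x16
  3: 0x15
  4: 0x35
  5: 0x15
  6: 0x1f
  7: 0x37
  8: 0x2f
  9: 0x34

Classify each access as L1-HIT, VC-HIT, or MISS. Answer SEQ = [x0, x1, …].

SEQ = [MISS, MISS, L1-HIT, L1-HIT, VC-HIT, VC-HIT, MISS, VC-HIT, MISS, VC-HIT]

0: 0x37 (blk 13, set 1) → MISS  vc=[]
1: 0x17 (blk 5, set 1) → MISS  vc=[13]
2: 0x16 (blk 5, set 1) → L1-HIT  vc=[13]
3: 0x15 (blk 5, set 1) → L1-HIT  vc=[13]
4: 0x35 (blk 13, set 1) → VC-HIT  vc=[5]
5: 0x15 (blk 5, set 1) → VC-HIT  vc=[13]
6: 0x1f (blk 7, set 1) → MISS  vc=[13, 5]
7: 0x37 (blk 13, set 1) → VC-HIT  vc=[7, 5]
8: 0x2f (blk 11, set 1) → MISS  vc=[7, 5, 13]
9: 0x34 (blk 13, set 1) → VC-HIT  vc=[7, 5, 11]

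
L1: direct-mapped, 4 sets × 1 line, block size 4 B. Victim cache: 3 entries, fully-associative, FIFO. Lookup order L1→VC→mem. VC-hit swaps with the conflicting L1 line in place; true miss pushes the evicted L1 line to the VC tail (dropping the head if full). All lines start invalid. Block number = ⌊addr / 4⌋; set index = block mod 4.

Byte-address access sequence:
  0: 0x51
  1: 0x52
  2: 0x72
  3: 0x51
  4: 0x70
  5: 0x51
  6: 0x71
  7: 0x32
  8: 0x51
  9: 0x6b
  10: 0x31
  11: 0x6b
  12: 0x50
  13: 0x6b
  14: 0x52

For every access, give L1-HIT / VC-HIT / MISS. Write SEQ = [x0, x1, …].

SEQ = [MISS, L1-HIT, MISS, VC-HIT, VC-HIT, VC-HIT, VC-HIT, MISS, VC-HIT, MISS, VC-HIT, L1-HIT, VC-HIT, L1-HIT, L1-HIT]

0: 0x51 (blk 20, set 0) → MISS  vc=[]
1: 0x52 (blk 20, set 0) → L1-HIT  vc=[]
2: 0x72 (blk 28, set 0) → MISS  vc=[20]
3: 0x51 (blk 20, set 0) → VC-HIT  vc=[28]
4: 0x70 (blk 28, set 0) → VC-HIT  vc=[20]
5: 0x51 (blk 20, set 0) → VC-HIT  vc=[28]
6: 0x71 (blk 28, set 0) → VC-HIT  vc=[20]
7: 0x32 (blk 12, set 0) → MISS  vc=[20, 28]
8: 0x51 (blk 20, set 0) → VC-HIT  vc=[12, 28]
9: 0x6b (blk 26, set 2) → MISS  vc=[12, 28]
10: 0x31 (blk 12, set 0) → VC-HIT  vc=[20, 28]
11: 0x6b (blk 26, set 2) → L1-HIT  vc=[20, 28]
12: 0x50 (blk 20, set 0) → VC-HIT  vc=[12, 28]
13: 0x6b (blk 26, set 2) → L1-HIT  vc=[12, 28]
14: 0x52 (blk 20, set 0) → L1-HIT  vc=[12, 28]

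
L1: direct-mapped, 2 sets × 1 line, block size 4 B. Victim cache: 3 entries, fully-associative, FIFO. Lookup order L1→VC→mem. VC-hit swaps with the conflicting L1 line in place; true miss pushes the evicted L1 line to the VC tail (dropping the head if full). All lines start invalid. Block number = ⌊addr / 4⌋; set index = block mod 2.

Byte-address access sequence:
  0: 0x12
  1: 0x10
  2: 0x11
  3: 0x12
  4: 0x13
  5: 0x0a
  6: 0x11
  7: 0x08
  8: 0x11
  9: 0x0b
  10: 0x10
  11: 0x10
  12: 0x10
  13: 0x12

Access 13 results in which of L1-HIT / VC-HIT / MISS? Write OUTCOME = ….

0: 0x12 (blk 4, set 0) → MISS  vc=[]
1: 0x10 (blk 4, set 0) → L1-HIT  vc=[]
2: 0x11 (blk 4, set 0) → L1-HIT  vc=[]
3: 0x12 (blk 4, set 0) → L1-HIT  vc=[]
4: 0x13 (blk 4, set 0) → L1-HIT  vc=[]
5: 0xa (blk 2, set 0) → MISS  vc=[4]
6: 0x11 (blk 4, set 0) → VC-HIT  vc=[2]
7: 0x8 (blk 2, set 0) → VC-HIT  vc=[4]
8: 0x11 (blk 4, set 0) → VC-HIT  vc=[2]
9: 0xb (blk 2, set 0) → VC-HIT  vc=[4]
10: 0x10 (blk 4, set 0) → VC-HIT  vc=[2]
11: 0x10 (blk 4, set 0) → L1-HIT  vc=[2]
12: 0x10 (blk 4, set 0) → L1-HIT  vc=[2]
13: 0x12 (blk 4, set 0) → L1-HIT  vc=[2]

OUTCOME = L1-HIT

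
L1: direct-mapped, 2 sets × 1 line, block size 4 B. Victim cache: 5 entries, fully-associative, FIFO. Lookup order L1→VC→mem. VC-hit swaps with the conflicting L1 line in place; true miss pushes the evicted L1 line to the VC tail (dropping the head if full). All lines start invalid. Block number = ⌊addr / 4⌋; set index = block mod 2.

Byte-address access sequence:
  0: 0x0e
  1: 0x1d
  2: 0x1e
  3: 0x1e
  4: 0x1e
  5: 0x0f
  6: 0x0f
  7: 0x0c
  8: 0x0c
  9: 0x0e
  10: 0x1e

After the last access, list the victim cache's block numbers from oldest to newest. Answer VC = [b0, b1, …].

VC = [3]

  [0] addr=0xe blk=3 s=1: MISS | VC []
  [1] addr=0x1d blk=7 s=1: MISS | VC [3]
  [2] addr=0x1e blk=7 s=1: L1-HIT | VC [3]
  [3] addr=0x1e blk=7 s=1: L1-HIT | VC [3]
  [4] addr=0x1e blk=7 s=1: L1-HIT | VC [3]
  [5] addr=0xf blk=3 s=1: VC-HIT | VC [7]
  [6] addr=0xf blk=3 s=1: L1-HIT | VC [7]
  [7] addr=0xc blk=3 s=1: L1-HIT | VC [7]
  [8] addr=0xc blk=3 s=1: L1-HIT | VC [7]
  [9] addr=0xe blk=3 s=1: L1-HIT | VC [7]
  [10] addr=0x1e blk=7 s=1: VC-HIT | VC [3]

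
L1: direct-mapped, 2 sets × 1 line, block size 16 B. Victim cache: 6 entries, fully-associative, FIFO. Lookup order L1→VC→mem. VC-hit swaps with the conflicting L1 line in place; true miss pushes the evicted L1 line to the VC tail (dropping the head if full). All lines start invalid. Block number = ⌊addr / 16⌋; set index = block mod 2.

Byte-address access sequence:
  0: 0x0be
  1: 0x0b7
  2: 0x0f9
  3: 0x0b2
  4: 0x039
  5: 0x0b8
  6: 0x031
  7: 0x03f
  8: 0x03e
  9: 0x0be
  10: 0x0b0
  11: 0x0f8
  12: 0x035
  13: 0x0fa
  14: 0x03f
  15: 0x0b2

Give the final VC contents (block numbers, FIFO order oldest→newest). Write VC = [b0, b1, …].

VC = [3, 15]

#0 0xbe→b11/s1 MISS; vc=[]
#1 0xb7→b11/s1 L1-HIT; vc=[]
#2 0xf9→b15/s1 MISS; vc=[11]
#3 0xb2→b11/s1 VC-HIT; vc=[15]
#4 0x39→b3/s1 MISS; vc=[15,11]
#5 0xb8→b11/s1 VC-HIT; vc=[15,3]
#6 0x31→b3/s1 VC-HIT; vc=[15,11]
#7 0x3f→b3/s1 L1-HIT; vc=[15,11]
#8 0x3e→b3/s1 L1-HIT; vc=[15,11]
#9 0xbe→b11/s1 VC-HIT; vc=[15,3]
#10 0xb0→b11/s1 L1-HIT; vc=[15,3]
#11 0xf8→b15/s1 VC-HIT; vc=[11,3]
#12 0x35→b3/s1 VC-HIT; vc=[11,15]
#13 0xfa→b15/s1 VC-HIT; vc=[11,3]
#14 0x3f→b3/s1 VC-HIT; vc=[11,15]
#15 0xb2→b11/s1 VC-HIT; vc=[3,15]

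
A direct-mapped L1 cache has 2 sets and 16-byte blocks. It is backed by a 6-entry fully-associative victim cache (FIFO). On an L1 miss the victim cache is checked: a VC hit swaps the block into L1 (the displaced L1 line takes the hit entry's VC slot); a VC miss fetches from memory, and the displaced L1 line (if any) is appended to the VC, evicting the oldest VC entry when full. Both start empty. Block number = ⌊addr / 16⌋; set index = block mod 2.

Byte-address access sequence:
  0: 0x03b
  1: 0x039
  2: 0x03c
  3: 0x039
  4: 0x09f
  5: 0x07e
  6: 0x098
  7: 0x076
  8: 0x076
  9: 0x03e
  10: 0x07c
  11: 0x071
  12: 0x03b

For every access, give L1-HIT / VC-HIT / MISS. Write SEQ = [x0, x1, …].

SEQ = [MISS, L1-HIT, L1-HIT, L1-HIT, MISS, MISS, VC-HIT, VC-HIT, L1-HIT, VC-HIT, VC-HIT, L1-HIT, VC-HIT]

#0 0x3b→b3/s1 MISS; vc=[]
#1 0x39→b3/s1 L1-HIT; vc=[]
#2 0x3c→b3/s1 L1-HIT; vc=[]
#3 0x39→b3/s1 L1-HIT; vc=[]
#4 0x9f→b9/s1 MISS; vc=[3]
#5 0x7e→b7/s1 MISS; vc=[3,9]
#6 0x98→b9/s1 VC-HIT; vc=[3,7]
#7 0x76→b7/s1 VC-HIT; vc=[3,9]
#8 0x76→b7/s1 L1-HIT; vc=[3,9]
#9 0x3e→b3/s1 VC-HIT; vc=[7,9]
#10 0x7c→b7/s1 VC-HIT; vc=[3,9]
#11 0x71→b7/s1 L1-HIT; vc=[3,9]
#12 0x3b→b3/s1 VC-HIT; vc=[7,9]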